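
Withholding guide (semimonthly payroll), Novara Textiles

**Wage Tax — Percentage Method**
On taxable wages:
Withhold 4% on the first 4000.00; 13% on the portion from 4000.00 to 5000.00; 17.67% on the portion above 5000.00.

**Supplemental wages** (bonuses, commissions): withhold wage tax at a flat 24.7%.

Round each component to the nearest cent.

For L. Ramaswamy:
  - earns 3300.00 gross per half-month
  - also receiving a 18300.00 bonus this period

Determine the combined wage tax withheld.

Wage Tax: taxable = 3300.00
  4% × 3300.00 = 132.00
Supplemental (24.7% flat on bonus): 24.7% × 18300.00 = 4520.10
Total wage tax: 132.00 + 4520.10 = 4652.10

4652.10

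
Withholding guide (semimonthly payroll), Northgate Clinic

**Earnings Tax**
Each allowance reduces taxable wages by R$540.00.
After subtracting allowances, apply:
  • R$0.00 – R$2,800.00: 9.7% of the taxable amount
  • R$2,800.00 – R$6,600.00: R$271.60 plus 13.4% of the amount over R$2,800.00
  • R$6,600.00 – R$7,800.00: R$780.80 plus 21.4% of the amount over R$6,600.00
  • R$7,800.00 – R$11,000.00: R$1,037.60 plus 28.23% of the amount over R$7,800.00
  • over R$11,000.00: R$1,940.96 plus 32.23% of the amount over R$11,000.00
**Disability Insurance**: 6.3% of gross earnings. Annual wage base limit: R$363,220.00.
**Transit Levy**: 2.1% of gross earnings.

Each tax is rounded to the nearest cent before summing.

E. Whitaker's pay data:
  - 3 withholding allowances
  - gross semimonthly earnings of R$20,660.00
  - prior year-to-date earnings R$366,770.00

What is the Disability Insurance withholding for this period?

Disability Insurance: YTD R$366,770.00 ≥ cap R$363,220.00 → R$0.00

R$0.00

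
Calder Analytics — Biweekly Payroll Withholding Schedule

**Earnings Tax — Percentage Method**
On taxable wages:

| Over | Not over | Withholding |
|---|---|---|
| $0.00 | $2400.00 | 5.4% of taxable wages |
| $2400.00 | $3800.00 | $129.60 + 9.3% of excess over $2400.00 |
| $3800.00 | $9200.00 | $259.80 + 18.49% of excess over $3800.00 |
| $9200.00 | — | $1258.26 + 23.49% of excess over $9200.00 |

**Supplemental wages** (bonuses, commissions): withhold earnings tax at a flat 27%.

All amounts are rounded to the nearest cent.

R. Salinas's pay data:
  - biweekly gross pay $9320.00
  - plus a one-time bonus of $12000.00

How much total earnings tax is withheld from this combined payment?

$4526.45

Earnings Tax: taxable = $9320.00
  $1258.26 + 23.49% × ($9320.00 − $9200.00) = $1258.26 + 23.49% × $120.00 = $1286.45
Supplemental (27% flat on bonus): 27% × $12000.00 = $3240.00
Total earnings tax: $1286.45 + $3240.00 = $4526.45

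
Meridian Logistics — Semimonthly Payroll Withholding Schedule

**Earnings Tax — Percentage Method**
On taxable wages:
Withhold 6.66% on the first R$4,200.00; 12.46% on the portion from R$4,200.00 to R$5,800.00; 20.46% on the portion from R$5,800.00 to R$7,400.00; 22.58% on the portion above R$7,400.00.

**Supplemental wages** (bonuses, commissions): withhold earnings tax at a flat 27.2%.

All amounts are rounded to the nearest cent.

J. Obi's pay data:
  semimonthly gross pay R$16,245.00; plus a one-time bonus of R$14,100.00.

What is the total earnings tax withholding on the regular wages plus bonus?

Earnings Tax: taxable = R$16,245.00
  R$806.44 + 22.58% × (R$16,245.00 − R$7,400.00) = R$806.44 + 22.58% × R$8,845.00 = R$2,803.64
Supplemental (27.2% flat on bonus): 27.2% × R$14,100.00 = R$3,835.20
Total earnings tax: R$2,803.64 + R$3,835.20 = R$6,638.84

R$6,638.84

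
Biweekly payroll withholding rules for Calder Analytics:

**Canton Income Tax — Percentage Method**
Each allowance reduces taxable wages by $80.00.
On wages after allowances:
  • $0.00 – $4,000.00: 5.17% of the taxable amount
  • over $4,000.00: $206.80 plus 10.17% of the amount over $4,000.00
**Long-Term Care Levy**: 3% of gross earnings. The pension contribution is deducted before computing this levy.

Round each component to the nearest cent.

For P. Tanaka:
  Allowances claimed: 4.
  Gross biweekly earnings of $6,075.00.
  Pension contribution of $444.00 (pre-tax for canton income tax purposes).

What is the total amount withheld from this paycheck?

$509.06

Canton Income Tax: taxable = $6,075.00 − $444.00 − 4×$80.00 = $5,311.00
  $206.80 + 10.17% × ($5,311.00 − $4,000.00) = $206.80 + 10.17% × $1,311.00 = $340.13
Long-Term Care Levy: 3% × $5,631.00 = $168.93
Total: $340.13 + $168.93 = $509.06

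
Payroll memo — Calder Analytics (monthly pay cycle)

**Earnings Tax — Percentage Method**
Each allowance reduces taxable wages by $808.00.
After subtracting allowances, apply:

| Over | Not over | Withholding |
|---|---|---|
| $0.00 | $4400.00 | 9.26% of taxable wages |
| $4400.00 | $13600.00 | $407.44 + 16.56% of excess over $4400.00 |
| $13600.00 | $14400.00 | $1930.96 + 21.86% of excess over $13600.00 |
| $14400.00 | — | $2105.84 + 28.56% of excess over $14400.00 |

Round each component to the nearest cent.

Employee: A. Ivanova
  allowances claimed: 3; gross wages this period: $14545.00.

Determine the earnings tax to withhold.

$1686.04

Earnings Tax: taxable = $14545.00 − 3×$808.00 = $12121.00
  $407.44 + 16.56% × ($12121.00 − $4400.00) = $407.44 + 16.56% × $7721.00 = $1686.04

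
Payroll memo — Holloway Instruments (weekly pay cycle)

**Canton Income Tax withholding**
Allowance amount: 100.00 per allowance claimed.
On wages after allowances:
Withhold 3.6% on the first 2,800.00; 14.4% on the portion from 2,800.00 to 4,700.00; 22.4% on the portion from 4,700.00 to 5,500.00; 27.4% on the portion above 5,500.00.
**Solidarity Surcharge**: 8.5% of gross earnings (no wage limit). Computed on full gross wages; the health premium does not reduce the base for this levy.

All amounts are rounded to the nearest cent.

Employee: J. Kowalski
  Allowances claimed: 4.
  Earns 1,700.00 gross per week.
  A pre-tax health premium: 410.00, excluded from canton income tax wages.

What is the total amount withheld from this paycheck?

Canton Income Tax: taxable = 1,700.00 − 410.00 − 4×100.00 = 890.00
  3.6% × 890.00 = 32.04
Solidarity Surcharge: 8.5% × 1,700.00 = 144.50
Total: 32.04 + 144.50 = 176.54

176.54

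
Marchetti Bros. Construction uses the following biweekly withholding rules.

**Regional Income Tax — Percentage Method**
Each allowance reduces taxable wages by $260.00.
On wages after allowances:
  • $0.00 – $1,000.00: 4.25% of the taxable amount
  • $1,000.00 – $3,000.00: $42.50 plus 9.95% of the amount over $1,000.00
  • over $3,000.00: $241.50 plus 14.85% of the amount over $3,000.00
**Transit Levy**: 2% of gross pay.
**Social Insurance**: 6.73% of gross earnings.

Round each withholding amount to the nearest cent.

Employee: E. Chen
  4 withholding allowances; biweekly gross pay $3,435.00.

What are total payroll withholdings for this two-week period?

$481.18

Regional Income Tax: taxable = $3,435.00 − 4×$260.00 = $2,395.00
  $42.50 + 9.95% × ($2,395.00 − $1,000.00) = $42.50 + 9.95% × $1,395.00 = $181.30
Transit Levy: 2% × $3,435.00 = $68.70
Social Insurance: 6.73% × $3,435.00 = $231.18
Total: $181.30 + $68.70 + $231.18 = $481.18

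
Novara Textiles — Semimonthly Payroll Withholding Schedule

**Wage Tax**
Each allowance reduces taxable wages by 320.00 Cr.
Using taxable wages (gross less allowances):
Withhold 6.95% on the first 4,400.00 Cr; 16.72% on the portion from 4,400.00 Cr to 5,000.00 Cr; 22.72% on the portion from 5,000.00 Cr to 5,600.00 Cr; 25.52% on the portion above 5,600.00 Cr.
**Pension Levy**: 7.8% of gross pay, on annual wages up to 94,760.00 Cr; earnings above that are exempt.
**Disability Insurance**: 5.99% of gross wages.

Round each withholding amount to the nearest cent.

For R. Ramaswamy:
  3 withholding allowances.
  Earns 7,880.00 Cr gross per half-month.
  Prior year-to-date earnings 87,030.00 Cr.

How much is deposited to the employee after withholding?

Wage Tax: taxable = 7,880.00 Cr − 3×320.00 Cr = 6,920.00 Cr
  542.44 Cr + 25.52% × (6,920.00 Cr − 5,600.00 Cr) = 542.44 Cr + 25.52% × 1,320.00 Cr = 879.30 Cr
Pension Levy: cap 94,760.00 Cr − YTD 87,030.00 Cr = 7,730.00 Cr subject; 7.8% × 7,730.00 Cr = 602.94 Cr
Disability Insurance: 5.99% × 7,880.00 Cr = 472.01 Cr
Total withheld: 879.30 Cr + 602.94 Cr + 472.01 Cr = 1,954.25 Cr
Net pay: 7,880.00 Cr − 1,954.25 Cr = 5,925.75 Cr

5,925.75 Cr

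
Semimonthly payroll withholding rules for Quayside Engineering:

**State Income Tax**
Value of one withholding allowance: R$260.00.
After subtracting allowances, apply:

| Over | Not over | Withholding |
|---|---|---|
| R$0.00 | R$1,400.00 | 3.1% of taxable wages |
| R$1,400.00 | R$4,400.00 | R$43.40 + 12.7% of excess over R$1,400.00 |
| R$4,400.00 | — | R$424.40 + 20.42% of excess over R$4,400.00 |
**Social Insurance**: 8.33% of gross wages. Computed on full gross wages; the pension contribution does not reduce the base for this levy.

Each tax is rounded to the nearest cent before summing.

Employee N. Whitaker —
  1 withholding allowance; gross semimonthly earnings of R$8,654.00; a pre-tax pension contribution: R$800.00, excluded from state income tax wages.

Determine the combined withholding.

State Income Tax: taxable = R$8,654.00 − R$800.00 − 1×R$260.00 = R$7,594.00
  R$424.40 + 20.42% × (R$7,594.00 − R$4,400.00) = R$424.40 + 20.42% × R$3,194.00 = R$1,076.61
Social Insurance: 8.33% × R$8,654.00 = R$720.88
Total: R$1,076.61 + R$720.88 = R$1,797.49

R$1,797.49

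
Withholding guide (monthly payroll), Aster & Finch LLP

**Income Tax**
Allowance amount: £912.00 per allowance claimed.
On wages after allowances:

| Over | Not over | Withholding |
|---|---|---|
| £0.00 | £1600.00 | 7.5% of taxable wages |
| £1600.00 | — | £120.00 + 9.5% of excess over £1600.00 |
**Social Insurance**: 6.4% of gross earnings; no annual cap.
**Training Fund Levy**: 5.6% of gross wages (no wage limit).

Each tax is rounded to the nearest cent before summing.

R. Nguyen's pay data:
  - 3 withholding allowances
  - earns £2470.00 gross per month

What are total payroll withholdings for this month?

Income Tax: taxable = £2470.00 − 3×£912.00 = £-266.00
  Taxable ≤ 0 → £0.00
Social Insurance: 6.4% × £2470.00 = £158.08
Training Fund Levy: 5.6% × £2470.00 = £138.32
Total: £0.00 + £158.08 + £138.32 = £296.40

£296.40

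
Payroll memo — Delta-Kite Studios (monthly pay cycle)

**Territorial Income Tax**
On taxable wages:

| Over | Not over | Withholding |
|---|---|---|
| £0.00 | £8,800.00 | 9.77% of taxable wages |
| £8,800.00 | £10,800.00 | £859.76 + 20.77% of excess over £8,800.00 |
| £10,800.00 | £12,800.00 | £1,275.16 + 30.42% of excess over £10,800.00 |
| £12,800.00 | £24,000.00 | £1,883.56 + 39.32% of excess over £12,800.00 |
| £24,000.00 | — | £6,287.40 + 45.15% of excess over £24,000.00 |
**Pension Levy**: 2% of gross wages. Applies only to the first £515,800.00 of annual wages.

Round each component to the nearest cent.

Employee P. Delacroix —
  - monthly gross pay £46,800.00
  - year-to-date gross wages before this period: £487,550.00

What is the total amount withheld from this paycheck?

£17,146.60

Territorial Income Tax: taxable = £46,800.00
  £6,287.40 + 45.15% × (£46,800.00 − £24,000.00) = £6,287.40 + 45.15% × £22,800.00 = £16,581.60
Pension Levy: cap £515,800.00 − YTD £487,550.00 = £28,250.00 subject; 2% × £28,250.00 = £565.00
Total: £16,581.60 + £565.00 = £17,146.60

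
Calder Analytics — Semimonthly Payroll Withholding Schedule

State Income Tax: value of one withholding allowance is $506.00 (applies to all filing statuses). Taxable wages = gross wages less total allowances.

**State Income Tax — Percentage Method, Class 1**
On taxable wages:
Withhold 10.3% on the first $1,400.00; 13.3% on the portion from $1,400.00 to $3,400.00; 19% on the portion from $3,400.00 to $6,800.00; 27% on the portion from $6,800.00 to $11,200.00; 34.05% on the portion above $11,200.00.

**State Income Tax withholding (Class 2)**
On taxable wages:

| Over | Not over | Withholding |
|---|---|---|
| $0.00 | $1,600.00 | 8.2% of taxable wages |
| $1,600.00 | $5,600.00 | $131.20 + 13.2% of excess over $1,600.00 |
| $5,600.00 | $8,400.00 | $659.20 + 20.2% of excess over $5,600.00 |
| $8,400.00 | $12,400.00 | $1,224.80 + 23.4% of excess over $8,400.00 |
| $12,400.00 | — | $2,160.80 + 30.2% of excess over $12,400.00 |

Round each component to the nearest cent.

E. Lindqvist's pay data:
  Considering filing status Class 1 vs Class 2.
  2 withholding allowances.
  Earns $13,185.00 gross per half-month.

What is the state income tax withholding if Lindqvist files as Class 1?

$2,575.51

State Income Tax (Class 1): taxable = $13,185.00 − 2×$506.00 = $12,173.00
  $2,244.20 + 34.05% × ($12,173.00 − $11,200.00) = $2,244.20 + 34.05% × $973.00 = $2,575.51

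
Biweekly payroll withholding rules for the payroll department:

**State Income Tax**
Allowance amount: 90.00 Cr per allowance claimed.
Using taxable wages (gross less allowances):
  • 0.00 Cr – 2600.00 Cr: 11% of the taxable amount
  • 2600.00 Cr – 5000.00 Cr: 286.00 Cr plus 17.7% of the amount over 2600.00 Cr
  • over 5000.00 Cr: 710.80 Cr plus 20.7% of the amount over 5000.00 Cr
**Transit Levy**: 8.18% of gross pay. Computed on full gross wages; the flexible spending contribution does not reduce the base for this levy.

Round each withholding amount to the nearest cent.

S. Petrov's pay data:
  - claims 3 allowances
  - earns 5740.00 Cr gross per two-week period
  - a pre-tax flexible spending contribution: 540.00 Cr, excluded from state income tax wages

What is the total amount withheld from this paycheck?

State Income Tax: taxable = 5740.00 Cr − 540.00 Cr − 3×90.00 Cr = 4930.00 Cr
  286.00 Cr + 17.7% × (4930.00 Cr − 2600.00 Cr) = 286.00 Cr + 17.7% × 2330.00 Cr = 698.41 Cr
Transit Levy: 8.18% × 5740.00 Cr = 469.53 Cr
Total: 698.41 Cr + 469.53 Cr = 1167.94 Cr

1167.94 Cr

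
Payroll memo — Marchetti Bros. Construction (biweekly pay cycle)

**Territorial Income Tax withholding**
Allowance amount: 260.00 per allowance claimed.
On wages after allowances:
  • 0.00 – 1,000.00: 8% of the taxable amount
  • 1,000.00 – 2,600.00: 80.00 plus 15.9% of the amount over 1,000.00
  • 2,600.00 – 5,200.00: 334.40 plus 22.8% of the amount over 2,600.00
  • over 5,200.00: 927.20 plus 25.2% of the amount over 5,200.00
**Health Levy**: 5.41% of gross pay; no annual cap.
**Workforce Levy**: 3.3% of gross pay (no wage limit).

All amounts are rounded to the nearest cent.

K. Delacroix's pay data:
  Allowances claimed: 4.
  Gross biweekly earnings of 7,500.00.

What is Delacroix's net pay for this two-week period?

5,602.03

Territorial Income Tax: taxable = 7,500.00 − 4×260.00 = 6,460.00
  927.20 + 25.2% × (6,460.00 − 5,200.00) = 927.20 + 25.2% × 1,260.00 = 1,244.72
Health Levy: 5.41% × 7,500.00 = 405.75
Workforce Levy: 3.3% × 7,500.00 = 247.50
Total withheld: 1,244.72 + 405.75 + 247.50 = 1,897.97
Net pay: 7,500.00 − 1,897.97 = 5,602.03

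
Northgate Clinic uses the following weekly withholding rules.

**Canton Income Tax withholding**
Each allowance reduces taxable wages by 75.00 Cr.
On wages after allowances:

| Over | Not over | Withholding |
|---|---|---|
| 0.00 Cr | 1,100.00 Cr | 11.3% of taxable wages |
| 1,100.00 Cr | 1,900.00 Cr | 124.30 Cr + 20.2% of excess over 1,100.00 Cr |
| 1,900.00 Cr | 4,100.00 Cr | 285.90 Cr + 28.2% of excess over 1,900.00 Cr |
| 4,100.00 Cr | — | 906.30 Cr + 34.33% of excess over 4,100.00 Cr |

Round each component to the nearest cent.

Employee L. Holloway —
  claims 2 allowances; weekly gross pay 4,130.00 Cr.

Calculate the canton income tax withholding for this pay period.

Canton Income Tax: taxable = 4,130.00 Cr − 2×75.00 Cr = 3,980.00 Cr
  285.90 Cr + 28.2% × (3,980.00 Cr − 1,900.00 Cr) = 285.90 Cr + 28.2% × 2,080.00 Cr = 872.46 Cr

872.46 Cr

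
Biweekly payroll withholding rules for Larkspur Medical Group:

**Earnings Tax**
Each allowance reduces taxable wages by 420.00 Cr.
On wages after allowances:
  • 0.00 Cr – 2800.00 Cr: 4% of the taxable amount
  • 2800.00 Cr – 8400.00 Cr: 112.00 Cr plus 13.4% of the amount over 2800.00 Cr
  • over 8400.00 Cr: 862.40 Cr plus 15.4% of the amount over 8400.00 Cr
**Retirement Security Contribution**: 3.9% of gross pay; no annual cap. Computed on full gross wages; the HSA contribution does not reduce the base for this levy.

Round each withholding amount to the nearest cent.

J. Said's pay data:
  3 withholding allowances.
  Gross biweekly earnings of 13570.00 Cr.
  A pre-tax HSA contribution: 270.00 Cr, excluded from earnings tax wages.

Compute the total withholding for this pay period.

Earnings Tax: taxable = 13570.00 Cr − 270.00 Cr − 3×420.00 Cr = 12040.00 Cr
  862.40 Cr + 15.4% × (12040.00 Cr − 8400.00 Cr) = 862.40 Cr + 15.4% × 3640.00 Cr = 1422.96 Cr
Retirement Security Contribution: 3.9% × 13570.00 Cr = 529.23 Cr
Total: 1422.96 Cr + 529.23 Cr = 1952.19 Cr

1952.19 Cr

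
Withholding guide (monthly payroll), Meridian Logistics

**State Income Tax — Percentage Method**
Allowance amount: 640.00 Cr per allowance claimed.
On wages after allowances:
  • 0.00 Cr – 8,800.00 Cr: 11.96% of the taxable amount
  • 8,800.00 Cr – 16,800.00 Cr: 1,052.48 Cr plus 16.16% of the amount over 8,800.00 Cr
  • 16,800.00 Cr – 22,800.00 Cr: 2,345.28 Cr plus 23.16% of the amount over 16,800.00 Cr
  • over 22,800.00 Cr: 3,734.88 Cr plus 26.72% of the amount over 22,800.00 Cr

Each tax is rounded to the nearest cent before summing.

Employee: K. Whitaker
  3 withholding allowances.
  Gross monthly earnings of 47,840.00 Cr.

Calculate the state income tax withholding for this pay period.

State Income Tax: taxable = 47,840.00 Cr − 3×640.00 Cr = 45,920.00 Cr
  3,734.88 Cr + 26.72% × (45,920.00 Cr − 22,800.00 Cr) = 3,734.88 Cr + 26.72% × 23,120.00 Cr = 9,912.54 Cr

9,912.54 Cr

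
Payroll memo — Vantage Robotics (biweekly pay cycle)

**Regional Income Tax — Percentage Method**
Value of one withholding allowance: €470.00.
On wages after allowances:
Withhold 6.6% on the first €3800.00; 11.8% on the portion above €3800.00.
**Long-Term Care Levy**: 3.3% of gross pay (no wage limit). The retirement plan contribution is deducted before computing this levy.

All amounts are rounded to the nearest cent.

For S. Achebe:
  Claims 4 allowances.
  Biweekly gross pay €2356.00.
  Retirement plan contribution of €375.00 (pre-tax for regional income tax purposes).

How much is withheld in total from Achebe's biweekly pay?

Regional Income Tax: taxable = €2356.00 − €375.00 − 4×€470.00 = €101.00
  6.6% × €101.00 = €6.67
Long-Term Care Levy: 3.3% × €1981.00 = €65.37
Total: €6.67 + €65.37 = €72.04

€72.04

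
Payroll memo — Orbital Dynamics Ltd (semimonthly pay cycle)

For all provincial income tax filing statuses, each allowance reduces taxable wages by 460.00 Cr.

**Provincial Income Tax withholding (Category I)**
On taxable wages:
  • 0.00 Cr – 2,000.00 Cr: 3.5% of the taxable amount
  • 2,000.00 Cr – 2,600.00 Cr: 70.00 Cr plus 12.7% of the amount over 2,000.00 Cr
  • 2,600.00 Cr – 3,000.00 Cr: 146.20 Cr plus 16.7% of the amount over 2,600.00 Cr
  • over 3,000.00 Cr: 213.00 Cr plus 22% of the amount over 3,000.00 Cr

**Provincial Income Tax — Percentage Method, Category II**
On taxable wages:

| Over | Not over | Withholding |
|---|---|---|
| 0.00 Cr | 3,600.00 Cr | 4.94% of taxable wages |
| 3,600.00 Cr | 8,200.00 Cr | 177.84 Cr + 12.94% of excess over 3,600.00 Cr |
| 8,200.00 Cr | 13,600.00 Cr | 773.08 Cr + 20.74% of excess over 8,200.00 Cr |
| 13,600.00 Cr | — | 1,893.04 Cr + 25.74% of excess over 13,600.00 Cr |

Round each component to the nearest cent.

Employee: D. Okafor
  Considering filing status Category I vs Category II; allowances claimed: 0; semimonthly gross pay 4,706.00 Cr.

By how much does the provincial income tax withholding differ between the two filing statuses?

267.36 Cr

Provincial Income Tax (Category I): taxable = 4,706.00 Cr
  213.00 Cr + 22% × (4,706.00 Cr − 3,000.00 Cr) = 213.00 Cr + 22% × 1,706.00 Cr = 588.32 Cr
Provincial Income Tax (Category II): taxable = 4,706.00 Cr
  177.84 Cr + 12.94% × (4,706.00 Cr − 3,600.00 Cr) = 177.84 Cr + 12.94% × 1,106.00 Cr = 320.96 Cr
Difference: |588.32 Cr − 320.96 Cr| = 267.36 Cr (higher under Category I)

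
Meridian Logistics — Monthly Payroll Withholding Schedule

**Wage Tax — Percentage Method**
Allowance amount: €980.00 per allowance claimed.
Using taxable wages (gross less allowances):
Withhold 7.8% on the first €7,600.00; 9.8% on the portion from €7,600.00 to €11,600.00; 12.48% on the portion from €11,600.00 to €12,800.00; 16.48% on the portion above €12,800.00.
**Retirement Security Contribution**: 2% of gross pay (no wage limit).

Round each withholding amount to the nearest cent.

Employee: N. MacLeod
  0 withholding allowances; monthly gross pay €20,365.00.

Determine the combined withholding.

Wage Tax: taxable = €20,365.00
  €1,134.56 + 16.48% × (€20,365.00 − €12,800.00) = €1,134.56 + 16.48% × €7,565.00 = €2,381.27
Retirement Security Contribution: 2% × €20,365.00 = €407.30
Total: €2,381.27 + €407.30 = €2,788.57

€2,788.57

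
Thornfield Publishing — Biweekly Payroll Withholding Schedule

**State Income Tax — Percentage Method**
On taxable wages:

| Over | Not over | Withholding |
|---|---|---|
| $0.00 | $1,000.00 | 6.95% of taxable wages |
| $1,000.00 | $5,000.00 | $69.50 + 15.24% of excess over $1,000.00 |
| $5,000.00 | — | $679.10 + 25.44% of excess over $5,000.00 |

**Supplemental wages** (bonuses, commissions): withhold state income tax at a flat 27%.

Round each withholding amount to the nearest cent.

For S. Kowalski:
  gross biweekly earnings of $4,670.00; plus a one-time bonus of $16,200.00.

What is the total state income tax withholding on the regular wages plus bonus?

State Income Tax: taxable = $4,670.00
  $69.50 + 15.24% × ($4,670.00 − $1,000.00) = $69.50 + 15.24% × $3,670.00 = $628.81
Supplemental (27% flat on bonus): 27% × $16,200.00 = $4,374.00
Total state income tax: $628.81 + $4,374.00 = $5,002.81

$5,002.81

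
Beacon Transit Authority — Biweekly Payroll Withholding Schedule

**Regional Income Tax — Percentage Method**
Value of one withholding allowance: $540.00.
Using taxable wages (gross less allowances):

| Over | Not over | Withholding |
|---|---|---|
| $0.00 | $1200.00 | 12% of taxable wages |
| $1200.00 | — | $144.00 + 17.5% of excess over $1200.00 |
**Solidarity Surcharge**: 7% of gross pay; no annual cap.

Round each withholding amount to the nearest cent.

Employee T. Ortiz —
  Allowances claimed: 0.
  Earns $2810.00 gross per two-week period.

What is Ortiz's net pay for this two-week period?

$2187.55

Regional Income Tax: taxable = $2810.00
  $144.00 + 17.5% × ($2810.00 − $1200.00) = $144.00 + 17.5% × $1610.00 = $425.75
Solidarity Surcharge: 7% × $2810.00 = $196.70
Total withheld: $425.75 + $196.70 = $622.45
Net pay: $2810.00 − $622.45 = $2187.55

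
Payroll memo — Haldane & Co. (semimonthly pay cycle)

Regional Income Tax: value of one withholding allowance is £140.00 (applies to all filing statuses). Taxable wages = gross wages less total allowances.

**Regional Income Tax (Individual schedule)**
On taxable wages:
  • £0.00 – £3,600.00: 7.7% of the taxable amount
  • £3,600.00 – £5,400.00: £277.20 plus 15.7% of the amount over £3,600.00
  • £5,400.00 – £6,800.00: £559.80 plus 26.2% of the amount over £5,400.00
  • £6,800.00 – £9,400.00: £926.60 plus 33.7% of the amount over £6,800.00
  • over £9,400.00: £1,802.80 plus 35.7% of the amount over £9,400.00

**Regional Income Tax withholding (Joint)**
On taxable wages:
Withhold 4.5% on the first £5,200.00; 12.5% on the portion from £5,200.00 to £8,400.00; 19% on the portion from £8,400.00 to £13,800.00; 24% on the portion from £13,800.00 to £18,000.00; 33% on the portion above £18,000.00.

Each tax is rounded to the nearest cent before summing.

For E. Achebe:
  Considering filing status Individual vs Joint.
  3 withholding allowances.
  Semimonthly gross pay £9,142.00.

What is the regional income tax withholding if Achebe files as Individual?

Regional Income Tax (Individual): taxable = £9,142.00 − 3×£140.00 = £8,722.00
  £926.60 + 33.7% × (£8,722.00 − £6,800.00) = £926.60 + 33.7% × £1,922.00 = £1,574.31

£1,574.31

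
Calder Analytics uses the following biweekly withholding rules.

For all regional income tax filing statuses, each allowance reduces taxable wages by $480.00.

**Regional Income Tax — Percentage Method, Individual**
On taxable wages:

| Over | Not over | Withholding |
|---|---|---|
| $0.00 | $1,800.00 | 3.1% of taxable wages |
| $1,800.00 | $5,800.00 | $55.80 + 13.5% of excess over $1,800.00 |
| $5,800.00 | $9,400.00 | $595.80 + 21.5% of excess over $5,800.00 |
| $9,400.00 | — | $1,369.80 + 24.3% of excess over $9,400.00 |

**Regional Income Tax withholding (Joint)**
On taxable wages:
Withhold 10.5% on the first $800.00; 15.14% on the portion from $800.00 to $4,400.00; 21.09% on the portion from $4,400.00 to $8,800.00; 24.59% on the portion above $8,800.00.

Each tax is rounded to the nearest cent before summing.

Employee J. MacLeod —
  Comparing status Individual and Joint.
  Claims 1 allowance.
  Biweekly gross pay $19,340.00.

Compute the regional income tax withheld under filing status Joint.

$4,030.75

Regional Income Tax (Joint): taxable = $19,340.00 − 1×$480.00 = $18,860.00
  $1,557.00 + 24.59% × ($18,860.00 − $8,800.00) = $1,557.00 + 24.59% × $10,060.00 = $4,030.75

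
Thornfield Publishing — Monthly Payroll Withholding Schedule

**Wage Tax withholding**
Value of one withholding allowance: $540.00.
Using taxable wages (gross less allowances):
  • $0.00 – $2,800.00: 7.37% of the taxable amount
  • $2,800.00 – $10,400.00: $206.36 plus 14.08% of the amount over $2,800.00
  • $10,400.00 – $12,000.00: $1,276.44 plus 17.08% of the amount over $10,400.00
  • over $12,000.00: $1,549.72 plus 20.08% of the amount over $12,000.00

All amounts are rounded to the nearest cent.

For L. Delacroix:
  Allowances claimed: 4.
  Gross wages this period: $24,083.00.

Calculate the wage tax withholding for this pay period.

Wage Tax: taxable = $24,083.00 − 4×$540.00 = $21,923.00
  $1,549.72 + 20.08% × ($21,923.00 − $12,000.00) = $1,549.72 + 20.08% × $9,923.00 = $3,542.26

$3,542.26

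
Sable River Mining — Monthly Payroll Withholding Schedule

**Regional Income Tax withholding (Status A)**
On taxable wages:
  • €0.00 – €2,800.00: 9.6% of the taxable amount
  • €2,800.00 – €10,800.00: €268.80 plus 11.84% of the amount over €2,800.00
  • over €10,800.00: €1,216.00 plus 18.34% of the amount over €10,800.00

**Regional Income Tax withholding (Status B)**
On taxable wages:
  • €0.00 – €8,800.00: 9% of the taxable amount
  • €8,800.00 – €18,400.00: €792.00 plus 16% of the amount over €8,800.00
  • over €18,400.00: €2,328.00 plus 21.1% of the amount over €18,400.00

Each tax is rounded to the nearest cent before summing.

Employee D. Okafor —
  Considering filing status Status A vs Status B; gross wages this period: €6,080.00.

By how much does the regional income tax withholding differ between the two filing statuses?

Regional Income Tax (Status A): taxable = €6,080.00
  €268.80 + 11.84% × (€6,080.00 − €2,800.00) = €268.80 + 11.84% × €3,280.00 = €657.15
Regional Income Tax (Status B): taxable = €6,080.00
  9% × €6,080.00 = €547.20
Difference: |€657.15 − €547.20| = €109.95 (higher under Status A)

€109.95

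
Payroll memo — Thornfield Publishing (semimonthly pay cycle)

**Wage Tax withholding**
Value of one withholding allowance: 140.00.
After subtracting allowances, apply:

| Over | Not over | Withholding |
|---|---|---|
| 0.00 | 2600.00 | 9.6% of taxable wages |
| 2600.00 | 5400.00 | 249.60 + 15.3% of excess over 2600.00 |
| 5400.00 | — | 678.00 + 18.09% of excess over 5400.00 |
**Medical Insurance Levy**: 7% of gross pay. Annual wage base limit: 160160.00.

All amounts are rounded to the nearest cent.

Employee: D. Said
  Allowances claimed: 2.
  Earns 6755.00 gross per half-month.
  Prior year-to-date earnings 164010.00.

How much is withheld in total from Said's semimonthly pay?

872.47

Wage Tax: taxable = 6755.00 − 2×140.00 = 6475.00
  678.00 + 18.09% × (6475.00 − 5400.00) = 678.00 + 18.09% × 1075.00 = 872.47
Medical Insurance Levy: YTD 164010.00 ≥ cap 160160.00 → 0.00
Total: 872.47 + 0.00 = 872.47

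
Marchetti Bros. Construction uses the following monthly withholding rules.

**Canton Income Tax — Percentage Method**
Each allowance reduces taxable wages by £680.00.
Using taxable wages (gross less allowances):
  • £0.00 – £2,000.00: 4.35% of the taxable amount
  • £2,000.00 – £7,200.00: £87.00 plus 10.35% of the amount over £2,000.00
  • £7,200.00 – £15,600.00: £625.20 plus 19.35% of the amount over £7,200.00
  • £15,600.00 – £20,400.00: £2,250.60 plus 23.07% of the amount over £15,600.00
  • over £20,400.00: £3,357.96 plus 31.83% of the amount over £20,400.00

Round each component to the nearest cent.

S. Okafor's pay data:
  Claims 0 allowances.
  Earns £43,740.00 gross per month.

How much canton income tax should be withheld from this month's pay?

£10,787.08

Canton Income Tax: taxable = £43,740.00
  £3,357.96 + 31.83% × (£43,740.00 − £20,400.00) = £3,357.96 + 31.83% × £23,340.00 = £10,787.08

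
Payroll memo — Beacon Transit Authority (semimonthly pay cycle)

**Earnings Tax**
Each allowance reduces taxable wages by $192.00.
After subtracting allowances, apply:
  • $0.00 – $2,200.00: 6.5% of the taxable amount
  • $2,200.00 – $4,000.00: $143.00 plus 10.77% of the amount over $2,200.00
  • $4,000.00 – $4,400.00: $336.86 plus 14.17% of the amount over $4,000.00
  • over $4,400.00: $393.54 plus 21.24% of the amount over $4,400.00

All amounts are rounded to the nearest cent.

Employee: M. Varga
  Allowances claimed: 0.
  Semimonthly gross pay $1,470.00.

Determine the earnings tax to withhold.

Earnings Tax: taxable = $1,470.00
  6.5% × $1,470.00 = $95.55

$95.55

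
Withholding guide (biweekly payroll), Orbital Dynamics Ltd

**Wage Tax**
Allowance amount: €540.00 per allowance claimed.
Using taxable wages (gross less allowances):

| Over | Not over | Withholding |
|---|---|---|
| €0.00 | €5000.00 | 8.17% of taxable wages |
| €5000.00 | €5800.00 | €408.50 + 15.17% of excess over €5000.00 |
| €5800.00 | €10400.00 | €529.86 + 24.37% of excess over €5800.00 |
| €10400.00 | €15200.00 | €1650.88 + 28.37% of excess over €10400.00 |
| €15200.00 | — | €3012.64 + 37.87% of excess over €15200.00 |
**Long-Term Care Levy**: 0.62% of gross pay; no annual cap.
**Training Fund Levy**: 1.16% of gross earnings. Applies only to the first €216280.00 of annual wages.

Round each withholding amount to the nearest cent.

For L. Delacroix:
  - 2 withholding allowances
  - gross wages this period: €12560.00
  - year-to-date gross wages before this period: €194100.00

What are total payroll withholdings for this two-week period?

Wage Tax: taxable = €12560.00 − 2×€540.00 = €11480.00
  €1650.88 + 28.37% × (€11480.00 − €10400.00) = €1650.88 + 28.37% × €1080.00 = €1957.28
Long-Term Care Levy: 0.62% × €12560.00 = €77.87
Training Fund Levy: 1.16% × €12560.00 = €145.70
Total: €1957.28 + €77.87 + €145.70 = €2180.85

€2180.85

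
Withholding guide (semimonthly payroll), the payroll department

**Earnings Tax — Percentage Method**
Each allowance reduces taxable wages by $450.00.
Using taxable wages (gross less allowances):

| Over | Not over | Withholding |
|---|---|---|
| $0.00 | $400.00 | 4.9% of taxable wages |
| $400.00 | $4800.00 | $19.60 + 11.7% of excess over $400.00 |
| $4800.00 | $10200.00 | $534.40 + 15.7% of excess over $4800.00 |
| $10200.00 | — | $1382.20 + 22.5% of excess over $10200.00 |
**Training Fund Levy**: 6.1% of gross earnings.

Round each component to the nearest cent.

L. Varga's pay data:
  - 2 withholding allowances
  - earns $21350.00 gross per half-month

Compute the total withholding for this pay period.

$4990.80

Earnings Tax: taxable = $21350.00 − 2×$450.00 = $20450.00
  $1382.20 + 22.5% × ($20450.00 − $10200.00) = $1382.20 + 22.5% × $10250.00 = $3688.45
Training Fund Levy: 6.1% × $21350.00 = $1302.35
Total: $3688.45 + $1302.35 = $4990.80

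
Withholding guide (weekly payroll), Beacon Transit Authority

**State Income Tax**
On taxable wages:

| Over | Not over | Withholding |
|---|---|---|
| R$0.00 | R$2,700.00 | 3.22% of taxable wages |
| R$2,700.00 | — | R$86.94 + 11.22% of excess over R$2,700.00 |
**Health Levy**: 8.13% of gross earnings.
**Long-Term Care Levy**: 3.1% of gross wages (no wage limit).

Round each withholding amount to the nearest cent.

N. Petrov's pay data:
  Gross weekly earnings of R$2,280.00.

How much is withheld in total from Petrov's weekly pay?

R$329.46

State Income Tax: taxable = R$2,280.00
  3.22% × R$2,280.00 = R$73.42
Health Levy: 8.13% × R$2,280.00 = R$185.36
Long-Term Care Levy: 3.1% × R$2,280.00 = R$70.68
Total: R$73.42 + R$185.36 + R$70.68 = R$329.46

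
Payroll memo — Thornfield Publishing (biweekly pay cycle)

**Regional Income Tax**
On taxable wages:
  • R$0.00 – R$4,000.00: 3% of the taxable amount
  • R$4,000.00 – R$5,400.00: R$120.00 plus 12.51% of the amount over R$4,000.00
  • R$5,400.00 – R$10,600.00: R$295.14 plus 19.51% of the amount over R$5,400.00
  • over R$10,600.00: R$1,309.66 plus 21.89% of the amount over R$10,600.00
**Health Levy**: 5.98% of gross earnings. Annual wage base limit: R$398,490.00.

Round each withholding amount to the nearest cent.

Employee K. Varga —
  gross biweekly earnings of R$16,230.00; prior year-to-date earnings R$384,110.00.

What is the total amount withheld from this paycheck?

Regional Income Tax: taxable = R$16,230.00
  R$1,309.66 + 21.89% × (R$16,230.00 − R$10,600.00) = R$1,309.66 + 21.89% × R$5,630.00 = R$2,542.07
Health Levy: cap R$398,490.00 − YTD R$384,110.00 = R$14,380.00 subject; 5.98% × R$14,380.00 = R$859.92
Total: R$2,542.07 + R$859.92 = R$3,401.99

R$3,401.99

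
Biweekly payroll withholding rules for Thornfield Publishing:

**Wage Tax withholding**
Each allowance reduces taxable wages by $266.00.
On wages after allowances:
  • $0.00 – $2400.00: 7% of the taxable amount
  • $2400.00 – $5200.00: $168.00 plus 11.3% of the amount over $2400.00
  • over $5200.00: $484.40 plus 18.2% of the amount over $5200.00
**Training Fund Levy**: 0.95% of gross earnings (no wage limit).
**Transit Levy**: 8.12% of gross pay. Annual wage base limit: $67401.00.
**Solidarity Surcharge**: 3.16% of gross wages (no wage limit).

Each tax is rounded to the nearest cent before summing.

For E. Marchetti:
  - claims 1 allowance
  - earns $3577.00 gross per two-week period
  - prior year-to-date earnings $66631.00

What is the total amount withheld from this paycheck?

Wage Tax: taxable = $3577.00 − 1×$266.00 = $3311.00
  $168.00 + 11.3% × ($3311.00 − $2400.00) = $168.00 + 11.3% × $911.00 = $270.94
Training Fund Levy: 0.95% × $3577.00 = $33.98
Transit Levy: cap $67401.00 − YTD $66631.00 = $770.00 subject; 8.12% × $770.00 = $62.52
Solidarity Surcharge: 3.16% × $3577.00 = $113.03
Total: $270.94 + $33.98 + $62.52 + $113.03 = $480.47

$480.47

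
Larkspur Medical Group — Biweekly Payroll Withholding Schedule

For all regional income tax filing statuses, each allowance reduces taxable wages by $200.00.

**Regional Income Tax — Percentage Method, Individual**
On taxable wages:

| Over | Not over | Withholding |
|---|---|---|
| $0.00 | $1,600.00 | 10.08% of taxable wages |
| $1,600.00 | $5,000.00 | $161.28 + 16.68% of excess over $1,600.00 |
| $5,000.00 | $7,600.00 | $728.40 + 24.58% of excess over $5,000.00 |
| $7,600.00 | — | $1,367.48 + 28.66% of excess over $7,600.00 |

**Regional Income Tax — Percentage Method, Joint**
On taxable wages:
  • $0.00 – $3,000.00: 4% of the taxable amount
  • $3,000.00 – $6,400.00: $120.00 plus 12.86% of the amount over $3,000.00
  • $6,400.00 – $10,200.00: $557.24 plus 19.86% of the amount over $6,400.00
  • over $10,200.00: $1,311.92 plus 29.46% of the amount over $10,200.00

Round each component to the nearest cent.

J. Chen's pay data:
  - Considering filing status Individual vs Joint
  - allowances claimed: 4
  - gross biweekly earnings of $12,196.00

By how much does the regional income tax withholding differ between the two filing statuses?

$791.15

Regional Income Tax (Individual): taxable = $12,196.00 − 4×$200.00 = $11,396.00
  $1,367.48 + 28.66% × ($11,396.00 − $7,600.00) = $1,367.48 + 28.66% × $3,796.00 = $2,455.41
Regional Income Tax (Joint): taxable = $12,196.00 − 4×$200.00 = $11,396.00
  $1,311.92 + 29.46% × ($11,396.00 − $10,200.00) = $1,311.92 + 29.46% × $1,196.00 = $1,664.26
Difference: |$2,455.41 − $1,664.26| = $791.15 (higher under Individual)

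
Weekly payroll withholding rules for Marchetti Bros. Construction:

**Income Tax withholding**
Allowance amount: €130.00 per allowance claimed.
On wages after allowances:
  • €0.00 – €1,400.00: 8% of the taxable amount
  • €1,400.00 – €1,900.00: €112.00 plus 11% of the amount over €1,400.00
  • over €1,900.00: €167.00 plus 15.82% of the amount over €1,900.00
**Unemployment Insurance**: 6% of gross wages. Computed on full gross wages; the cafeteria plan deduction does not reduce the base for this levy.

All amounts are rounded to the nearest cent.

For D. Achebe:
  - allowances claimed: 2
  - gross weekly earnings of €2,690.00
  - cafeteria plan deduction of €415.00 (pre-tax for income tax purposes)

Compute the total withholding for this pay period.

€346.59

Income Tax: taxable = €2,690.00 − €415.00 − 2×€130.00 = €2,015.00
  €167.00 + 15.82% × (€2,015.00 − €1,900.00) = €167.00 + 15.82% × €115.00 = €185.19
Unemployment Insurance: 6% × €2,690.00 = €161.40
Total: €185.19 + €161.40 = €346.59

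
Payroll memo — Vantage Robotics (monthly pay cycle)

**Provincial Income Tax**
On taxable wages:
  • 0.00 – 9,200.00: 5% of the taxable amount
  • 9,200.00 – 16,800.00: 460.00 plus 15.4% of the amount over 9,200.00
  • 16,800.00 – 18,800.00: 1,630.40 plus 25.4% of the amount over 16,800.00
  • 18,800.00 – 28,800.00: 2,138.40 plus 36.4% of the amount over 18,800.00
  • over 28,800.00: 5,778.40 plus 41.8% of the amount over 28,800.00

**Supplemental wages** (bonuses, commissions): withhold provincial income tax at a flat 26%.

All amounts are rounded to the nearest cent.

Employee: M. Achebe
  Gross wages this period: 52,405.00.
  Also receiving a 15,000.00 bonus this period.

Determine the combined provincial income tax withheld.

19,545.29

Provincial Income Tax: taxable = 52,405.00
  5,778.40 + 41.8% × (52,405.00 − 28,800.00) = 5,778.40 + 41.8% × 23,605.00 = 15,645.29
Supplemental (26% flat on bonus): 26% × 15,000.00 = 3,900.00
Total provincial income tax: 15,645.29 + 3,900.00 = 19,545.29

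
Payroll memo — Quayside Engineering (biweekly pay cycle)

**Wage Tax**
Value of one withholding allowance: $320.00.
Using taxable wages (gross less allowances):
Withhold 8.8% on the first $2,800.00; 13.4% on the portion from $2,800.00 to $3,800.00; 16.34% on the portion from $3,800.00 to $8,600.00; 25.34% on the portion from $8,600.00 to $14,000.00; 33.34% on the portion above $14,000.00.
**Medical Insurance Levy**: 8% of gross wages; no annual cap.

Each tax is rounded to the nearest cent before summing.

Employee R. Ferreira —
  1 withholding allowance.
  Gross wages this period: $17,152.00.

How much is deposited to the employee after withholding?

$12,302.57

Wage Tax: taxable = $17,152.00 − 1×$320.00 = $16,832.00
  $2,533.08 + 33.34% × ($16,832.00 − $14,000.00) = $2,533.08 + 33.34% × $2,832.00 = $3,477.27
Medical Insurance Levy: 8% × $17,152.00 = $1,372.16
Total withheld: $3,477.27 + $1,372.16 = $4,849.43
Net pay: $17,152.00 − $4,849.43 = $12,302.57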